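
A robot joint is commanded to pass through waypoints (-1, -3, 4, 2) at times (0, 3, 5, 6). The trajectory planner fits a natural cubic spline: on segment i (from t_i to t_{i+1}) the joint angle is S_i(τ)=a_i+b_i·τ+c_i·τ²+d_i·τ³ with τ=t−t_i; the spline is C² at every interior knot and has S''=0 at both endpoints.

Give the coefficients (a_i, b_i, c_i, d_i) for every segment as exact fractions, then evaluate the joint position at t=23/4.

Δ: Δ0=-2/3, Δ1=7/2, Δ2=-2
row 1: diag=10, rhs=25; c'=1/5, d'=5/2
row 2: denom=6−2·1/5=28/5; d'=(-33−2·5/2)/(28/5)=-95/14
back: M2=-95/14
back: M1=5/2−1/5·-95/14=27/7
M: M0=0, M1=27/7, M2=-95/14, M3=0
seg 0: a=-1, c=M0/2=0, d=(M1−M0)/(6·3)=3/14, b=Δ0−h0·(2M0+M1)/6=-109/42
seg 1: a=-3, c=M1/2=27/14, d=(M2−M1)/(6·2)=-149/168, b=Δ1−h1·(2M1+M2)/6=67/21
seg 2: a=4, c=M2/2=-95/28, d=(M3−M2)/(6·1)=95/84, b=Δ2−h2·(2M2+M3)/6=11/42
t_q=23/4 → seg 2, τ=3/4; S=4+11/42·τ+-95/28·τ²+95/84·τ³=4955/1792

  seg 0: a=-1 b=-109/42 c=0 d=3/14
  seg 1: a=-3 b=67/21 c=27/14 d=-149/168
  seg 2: a=4 b=11/42 c=-95/28 d=95/84
S(23/4) = 4955/1792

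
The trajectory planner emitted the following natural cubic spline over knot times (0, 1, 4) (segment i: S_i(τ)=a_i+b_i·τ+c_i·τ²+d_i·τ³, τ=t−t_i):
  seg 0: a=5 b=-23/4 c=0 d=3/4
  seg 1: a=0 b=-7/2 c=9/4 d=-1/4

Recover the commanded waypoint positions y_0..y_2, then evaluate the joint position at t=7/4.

y_0 = S_0(0) = a_0 = 5
y_1 = S_1(0) = a_1 = 0
y_2 = S_1(3) = 3
t_q=7/4 is in segment 1 (τ=3/4); S_1(τ)=-375/256

y_0=5 y_1=0 y_2=3
S(7/4) = -375/256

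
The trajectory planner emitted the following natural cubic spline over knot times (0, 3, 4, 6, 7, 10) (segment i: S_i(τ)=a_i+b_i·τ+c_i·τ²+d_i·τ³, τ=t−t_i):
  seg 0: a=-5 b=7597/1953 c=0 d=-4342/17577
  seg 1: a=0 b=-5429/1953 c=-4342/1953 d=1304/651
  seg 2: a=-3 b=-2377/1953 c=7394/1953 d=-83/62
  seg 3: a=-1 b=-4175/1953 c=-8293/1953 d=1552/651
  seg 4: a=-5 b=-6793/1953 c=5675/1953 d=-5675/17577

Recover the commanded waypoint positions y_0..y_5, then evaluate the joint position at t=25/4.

y_0=-5 y_1=0 y_2=-3 y_3=-1 y_4=-5 y_5=2
S(25/4) = -18359/10416

y_0 = S_0(0) = a_0 = -5
y_1 = S_1(0) = a_1 = 0
y_2 = S_2(0) = a_2 = -3
y_3 = S_3(0) = a_3 = -1
y_4 = S_4(0) = a_4 = -5
y_5 = S_4(3) = 2
t_q=25/4 is in segment 3 (τ=1/4); S_3(τ)=-18359/10416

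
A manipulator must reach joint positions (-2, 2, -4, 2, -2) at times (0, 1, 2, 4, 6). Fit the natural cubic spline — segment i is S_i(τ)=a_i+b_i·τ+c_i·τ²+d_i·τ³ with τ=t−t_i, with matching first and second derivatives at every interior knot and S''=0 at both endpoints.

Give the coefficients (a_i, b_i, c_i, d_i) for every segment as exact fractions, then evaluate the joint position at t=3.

Δ: Δ0=4, Δ1=-6, Δ2=3, Δ3=-2
row 1: diag=4, rhs=-60; c'=1/4, d'=-15
row 2: denom=6−1·1/4=23/4; d'=(54−1·-15)/(23/4)=12
row 3: denom=8−2·8/23=168/23; d'=(-30−2·12)/(168/23)=-207/28
back: M3=-207/28
back: M2=12−8/23·-207/28=102/7
back: M1=-15−1/4·102/7=-261/14
M: M0=0, M1=-261/14, M2=102/7, M3=-207/28, M4=0
seg 0: a=-2, c=M0/2=0, d=(M1−M0)/(6·1)=-87/28, b=Δ0−h0·(2M0+M1)/6=199/28
seg 1: a=2, c=M1/2=-261/28, d=(M2−M1)/(6·1)=155/28, b=Δ1−h1·(2M1+M2)/6=-31/14
seg 2: a=-4, c=M2/2=51/7, d=(M3−M2)/(6·2)=-205/112, b=Δ2−h2·(2M2+M3)/6=-17/4
seg 3: a=2, c=M3/2=-207/56, d=(M4−M3)/(6·2)=69/112, b=Δ3−h3·(2M3+M4)/6=41/14
t_q=3 → seg 2, τ=1; S=-4+-17/4·τ+51/7·τ²+-205/112·τ³=-313/112

  seg 0: a=-2 b=199/28 c=0 d=-87/28
  seg 1: a=2 b=-31/14 c=-261/28 d=155/28
  seg 2: a=-4 b=-17/4 c=51/7 d=-205/112
  seg 3: a=2 b=41/14 c=-207/56 d=69/112
S(3) = -313/112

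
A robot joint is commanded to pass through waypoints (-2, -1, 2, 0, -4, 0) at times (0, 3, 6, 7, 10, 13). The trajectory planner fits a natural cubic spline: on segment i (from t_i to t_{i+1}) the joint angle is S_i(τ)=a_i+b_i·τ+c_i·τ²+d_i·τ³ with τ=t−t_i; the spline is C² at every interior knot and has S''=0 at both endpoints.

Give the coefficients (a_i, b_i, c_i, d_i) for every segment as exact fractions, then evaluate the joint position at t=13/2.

Δ: Δ0=1/3, Δ1=1, Δ2=-2, Δ3=-4/3, Δ4=4/3
row 1: diag=12, rhs=4; c'=1/4, d'=1/3
row 2: denom=8−3·1/4=29/4; d'=(-18−3·1/3)/(29/4)=-76/29
row 3: denom=8−1·4/29=228/29; d'=(4−1·-76/29)/(228/29)=16/19
row 4: denom=12−3·29/76=825/76; d'=(16−3·16/19)/(825/76)=1024/825
back: M4=1024/825
back: M3=16/19−29/76·1024/825=304/825
back: M2=-76/29−4/29·304/825=-2204/825
back: M1=1/3−1/4·-2204/825=826/825
M: M0=0, M1=826/825, M2=-2204/825, M3=304/825, M4=1024/825, M5=0
seg 0: a=-2, c=M0/2=0, d=(M1−M0)/(6·3)=413/7425, b=Δ0−h0·(2M0+M1)/6=-46/275
seg 1: a=-1, c=M1/2=413/825, d=(M2−M1)/(6·3)=-101/495, b=Δ1−h1·(2M1+M2)/6=367/275
seg 2: a=2, c=M2/2=-1102/825, d=(M3−M2)/(6·1)=38/75, b=Δ2−h2·(2M2+M3)/6=-322/275
seg 3: a=0, c=M3/2=152/825, d=(M4−M3)/(6·3)=8/165, b=Δ3−h3·(2M3+M4)/6=-1916/825
seg 4: a=-4, c=M4/2=512/825, d=(M5−M4)/(6·3)=-512/7425, b=Δ4−h4·(2M4+M5)/6=76/825
t_q=13/2 → seg 2, τ=1/2; S=2+-322/275·τ+-1102/825·τ²+38/75·τ³=151/132

  seg 0: a=-2 b=-46/275 c=0 d=413/7425
  seg 1: a=-1 b=367/275 c=413/825 d=-101/495
  seg 2: a=2 b=-322/275 c=-1102/825 d=38/75
  seg 3: a=0 b=-1916/825 c=152/825 d=8/165
  seg 4: a=-4 b=76/825 c=512/825 d=-512/7425
S(13/2) = 151/132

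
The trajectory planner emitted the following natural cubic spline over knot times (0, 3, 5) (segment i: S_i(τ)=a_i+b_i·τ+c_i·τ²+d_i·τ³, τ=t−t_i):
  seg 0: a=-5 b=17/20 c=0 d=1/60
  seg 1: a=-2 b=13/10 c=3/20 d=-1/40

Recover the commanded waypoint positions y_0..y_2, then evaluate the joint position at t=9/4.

y_0 = S_0(0) = a_0 = -5
y_1 = S_1(0) = a_1 = -2
y_2 = S_1(2) = 1
t_q=9/4 is in segment 0 (τ=9/4); S_0(τ)=-3709/1280

y_0=-5 y_1=-2 y_2=1
S(9/4) = -3709/1280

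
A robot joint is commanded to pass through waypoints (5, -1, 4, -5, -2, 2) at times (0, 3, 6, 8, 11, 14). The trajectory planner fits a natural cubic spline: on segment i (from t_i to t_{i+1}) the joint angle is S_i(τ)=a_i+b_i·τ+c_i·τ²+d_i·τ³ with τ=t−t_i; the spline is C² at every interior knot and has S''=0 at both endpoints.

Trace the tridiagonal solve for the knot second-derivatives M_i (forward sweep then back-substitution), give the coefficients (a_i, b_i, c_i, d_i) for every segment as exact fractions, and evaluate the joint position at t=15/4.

Δ: Δ0=-2, Δ1=5/3, Δ2=-9/2, Δ3=1, Δ4=4/3
row 1: diag=12, rhs=22; c'=1/4, d'=11/6
row 2: denom=10−3·1/4=37/4; d'=(-37−3·11/6)/(37/4)=-170/37
row 3: denom=10−2·8/37=354/37; d'=(33−2·-170/37)/(354/37)=1561/354
row 4: denom=12−3·37/118=1305/118; d'=(2−3·1561/354)/(1305/118)=-265/261
back: M4=-265/261
back: M3=1561/354−37/118·-265/261=1234/261
back: M2=-170/37−8/37·1234/261=-1466/261
back: M1=11/6−1/4·-1466/261=845/261
M: M0=0, M1=845/261, M2=-1466/261, M3=1234/261, M4=-265/261, M5=0
seg 0: a=5, c=M0/2=0, d=(M1−M0)/(6·3)=845/4698, b=Δ0−h0·(2M0+M1)/6=-1889/522
seg 1: a=-1, c=M1/2=845/522, d=(M2−M1)/(6·3)=-2311/4698, b=Δ1−h1·(2M1+M2)/6=323/261
seg 2: a=4, c=M2/2=-733/261, d=(M3−M2)/(6·2)=25/29, b=Δ2−h2·(2M2+M3)/6=-1217/522
seg 3: a=-5, c=M3/2=617/261, d=(M4−M3)/(6·3)=-1499/4698, b=Δ3−h3·(2M3+M4)/6=-1681/522
seg 4: a=-2, c=M4/2=-265/522, d=(M5−M4)/(6·3)=265/4698, b=Δ4−h4·(2M4+M5)/6=613/261
t_q=15/4 → seg 1, τ=3/4; S=-1+323/261·τ+845/522·τ²+-2311/4698·τ³=2343/3712

  seg 0: a=5 b=-1889/522 c=0 d=845/4698
  seg 1: a=-1 b=323/261 c=845/522 d=-2311/4698
  seg 2: a=4 b=-1217/522 c=-733/261 d=25/29
  seg 3: a=-5 b=-1681/522 c=617/261 d=-1499/4698
  seg 4: a=-2 b=613/261 c=-265/522 d=265/4698
S(15/4) = 2343/3712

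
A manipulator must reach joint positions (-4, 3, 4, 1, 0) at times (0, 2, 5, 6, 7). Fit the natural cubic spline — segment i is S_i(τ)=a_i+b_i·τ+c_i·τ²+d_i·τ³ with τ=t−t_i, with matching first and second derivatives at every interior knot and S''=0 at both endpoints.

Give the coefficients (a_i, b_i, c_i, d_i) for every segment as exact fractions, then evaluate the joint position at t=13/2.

  seg 0: a=-4 b=1595/411 c=0 d=-313/3288
  seg 1: a=3 b=2251/822 c=-313/548 d=-379/4932
  seg 2: a=4 b=-4543/1644 c=-173/137 d=1687/1644
  seg 3: a=1 b=-1817/822 c=995/548 d=-995/1644
S(13/2) = 1197/4384

Δ: Δ0=7/2, Δ1=1/3, Δ2=-3, Δ3=-1
row 1: diag=10, rhs=-19; c'=3/10, d'=-19/10
row 2: denom=8−3·3/10=71/10; d'=(-20−3·-19/10)/(71/10)=-143/71
row 3: denom=4−1·10/71=274/71; d'=(12−1·-143/71)/(274/71)=995/274
back: M3=995/274
back: M2=-143/71−10/71·995/274=-346/137
back: M1=-19/10−3/10·-346/137=-313/274
M: M0=0, M1=-313/274, M2=-346/137, M3=995/274, M4=0
seg 0: a=-4, c=M0/2=0, d=(M1−M0)/(6·2)=-313/3288, b=Δ0−h0·(2M0+M1)/6=1595/411
seg 1: a=3, c=M1/2=-313/548, d=(M2−M1)/(6·3)=-379/4932, b=Δ1−h1·(2M1+M2)/6=2251/822
seg 2: a=4, c=M2/2=-173/137, d=(M3−M2)/(6·1)=1687/1644, b=Δ2−h2·(2M2+M3)/6=-4543/1644
seg 3: a=1, c=M3/2=995/548, d=(M4−M3)/(6·1)=-995/1644, b=Δ3−h3·(2M3+M4)/6=-1817/822
t_q=13/2 → seg 3, τ=1/2; S=1+-1817/822·τ+995/548·τ²+-995/1644·τ³=1197/4384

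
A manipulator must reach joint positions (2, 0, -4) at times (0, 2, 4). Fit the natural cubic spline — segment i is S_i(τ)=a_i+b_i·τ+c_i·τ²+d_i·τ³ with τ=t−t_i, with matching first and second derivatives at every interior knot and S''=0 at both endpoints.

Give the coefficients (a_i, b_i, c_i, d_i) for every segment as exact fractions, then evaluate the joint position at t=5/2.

  seg 0: a=2 b=-3/4 c=0 d=-1/16
  seg 1: a=0 b=-3/2 c=-3/8 d=1/16
S(5/2) = -107/128

Δ: Δ0=-1, Δ1=-2
row 1: diag=8, rhs=-6; c'=1/4, d'=-3/4
back: M1=-3/4
M: M0=0, M1=-3/4, M2=0
seg 0: a=2, c=M0/2=0, d=(M1−M0)/(6·2)=-1/16, b=Δ0−h0·(2M0+M1)/6=-3/4
seg 1: a=0, c=M1/2=-3/8, d=(M2−M1)/(6·2)=1/16, b=Δ1−h1·(2M1+M2)/6=-3/2
t_q=5/2 → seg 1, τ=1/2; S=0+-3/2·τ+-3/8·τ²+1/16·τ³=-107/128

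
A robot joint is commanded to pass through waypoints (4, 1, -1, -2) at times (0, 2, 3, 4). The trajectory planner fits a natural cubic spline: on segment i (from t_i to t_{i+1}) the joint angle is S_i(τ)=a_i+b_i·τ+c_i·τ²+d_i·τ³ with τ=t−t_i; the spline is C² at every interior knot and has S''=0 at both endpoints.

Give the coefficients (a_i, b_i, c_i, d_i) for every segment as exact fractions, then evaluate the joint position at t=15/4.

Δ: Δ0=-3/2, Δ1=-2, Δ2=-1
row 1: diag=6, rhs=-3; c'=1/6, d'=-1/2
row 2: denom=4−1·1/6=23/6; d'=(6−1·-1/2)/(23/6)=39/23
back: M2=39/23
back: M1=-1/2−1/6·39/23=-18/23
M: M0=0, M1=-18/23, M2=39/23, M3=0
seg 0: a=4, c=M0/2=0, d=(M1−M0)/(6·2)=-3/46, b=Δ0−h0·(2M0+M1)/6=-57/46
seg 1: a=1, c=M1/2=-9/23, d=(M2−M1)/(6·1)=19/46, b=Δ1−h1·(2M1+M2)/6=-93/46
seg 2: a=-1, c=M2/2=39/46, d=(M3−M2)/(6·1)=-13/46, b=Δ2−h2·(2M2+M3)/6=-36/23
t_q=15/4 → seg 2, τ=3/4; S=-1+-36/23·τ+39/46·τ²+-13/46·τ³=-5347/2944

  seg 0: a=4 b=-57/46 c=0 d=-3/46
  seg 1: a=1 b=-93/46 c=-9/23 d=19/46
  seg 2: a=-1 b=-36/23 c=39/46 d=-13/46
S(15/4) = -5347/2944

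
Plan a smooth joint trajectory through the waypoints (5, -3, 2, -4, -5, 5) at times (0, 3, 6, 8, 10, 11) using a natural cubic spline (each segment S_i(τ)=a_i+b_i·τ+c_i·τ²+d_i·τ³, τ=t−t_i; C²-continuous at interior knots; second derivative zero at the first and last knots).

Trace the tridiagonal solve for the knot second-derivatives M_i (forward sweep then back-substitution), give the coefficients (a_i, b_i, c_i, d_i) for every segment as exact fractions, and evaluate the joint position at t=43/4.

Δ: Δ0=-8/3, Δ1=5/3, Δ2=-3, Δ3=-1/2, Δ4=10
row 1: diag=12, rhs=26; c'=1/4, d'=13/6
row 2: denom=10−3·1/4=37/4; d'=(-28−3·13/6)/(37/4)=-138/37
row 3: denom=8−2·8/37=280/37; d'=(15−2·-138/37)/(280/37)=831/280
row 4: denom=6−2·37/140=383/70; d'=(63−2·831/280)/(383/70)=7989/766
back: M4=7989/766
back: M3=831/280−37/140·7989/766=81/383
back: M2=-138/37−8/37·81/383=-1446/383
back: M1=13/6−1/4·-1446/383=3574/1149
M: M0=0, M1=3574/1149, M2=-1446/383, M3=81/383, M4=7989/766, M5=0
seg 0: a=5, c=M0/2=0, d=(M1−M0)/(6·3)=1787/10341, b=Δ0−h0·(2M0+M1)/6=-1617/383
seg 1: a=-3, c=M1/2=1787/1149, d=(M2−M1)/(6·3)=-3956/10341, b=Δ1−h1·(2M1+M2)/6=170/383
seg 2: a=2, c=M2/2=-723/383, d=(M3−M2)/(6·2)=509/1532, b=Δ2−h2·(2M2+M3)/6=-212/383
seg 3: a=-4, c=M3/2=81/766, d=(M4−M3)/(6·2)=2609/3064, b=Δ3−h3·(2M3+M4)/6=-1577/383
seg 4: a=-5, c=M4/2=7989/1532, d=(M5−M4)/(6·1)=-2663/1532, b=Δ4−h4·(2M4+M5)/6=4997/766
t_q=43/4 → seg 4, τ=3/4; S=-5+4997/766·τ+7989/1532·τ²+-2663/1532·τ³=205175/98048

  seg 0: a=5 b=-1617/383 c=0 d=1787/10341
  seg 1: a=-3 b=170/383 c=1787/1149 d=-3956/10341
  seg 2: a=2 b=-212/383 c=-723/383 d=509/1532
  seg 3: a=-4 b=-1577/383 c=81/766 d=2609/3064
  seg 4: a=-5 b=4997/766 c=7989/1532 d=-2663/1532
S(43/4) = 205175/98048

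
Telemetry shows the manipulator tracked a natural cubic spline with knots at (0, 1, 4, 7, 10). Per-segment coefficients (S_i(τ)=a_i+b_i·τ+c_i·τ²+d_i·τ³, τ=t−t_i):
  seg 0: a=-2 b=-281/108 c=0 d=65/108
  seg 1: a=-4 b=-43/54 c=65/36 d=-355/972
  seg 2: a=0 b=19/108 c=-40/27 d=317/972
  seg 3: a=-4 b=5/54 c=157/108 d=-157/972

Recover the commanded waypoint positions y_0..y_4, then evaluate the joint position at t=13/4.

y_0=-2 y_1=-4 y_2=0 y_3=-4 y_4=5
S(13/4) = -623/768

y_0 = S_0(0) = a_0 = -2
y_1 = S_1(0) = a_1 = -4
y_2 = S_2(0) = a_2 = 0
y_3 = S_3(0) = a_3 = -4
y_4 = S_3(3) = 5
t_q=13/4 is in segment 1 (τ=9/4); S_1(τ)=-623/768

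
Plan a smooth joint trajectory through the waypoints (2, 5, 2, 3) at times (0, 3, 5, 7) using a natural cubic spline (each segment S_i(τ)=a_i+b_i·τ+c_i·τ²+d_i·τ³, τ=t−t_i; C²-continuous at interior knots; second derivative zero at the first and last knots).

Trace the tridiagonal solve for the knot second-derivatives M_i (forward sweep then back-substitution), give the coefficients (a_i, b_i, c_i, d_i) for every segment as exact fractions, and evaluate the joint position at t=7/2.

Δ: Δ0=1, Δ1=-3/2, Δ2=1/2
row 1: diag=10, rhs=-15; c'=1/5, d'=-3/2
row 2: denom=8−2·1/5=38/5; d'=(12−2·-3/2)/(38/5)=75/38
back: M2=75/38
back: M1=-3/2−1/5·75/38=-36/19
M: M0=0, M1=-36/19, M2=75/38, M3=0
seg 0: a=2, c=M0/2=0, d=(M1−M0)/(6·3)=-2/19, b=Δ0−h0·(2M0+M1)/6=37/19
seg 1: a=5, c=M1/2=-18/19, d=(M2−M1)/(6·2)=49/152, b=Δ1−h1·(2M1+M2)/6=-17/19
seg 2: a=2, c=M2/2=75/76, d=(M3−M2)/(6·2)=-25/152, b=Δ2−h2·(2M2+M3)/6=-31/38
t_q=7/2 → seg 1, τ=1/2; S=5+-17/19·τ+-18/19·τ²+49/152·τ³=5297/1216

  seg 0: a=2 b=37/19 c=0 d=-2/19
  seg 1: a=5 b=-17/19 c=-18/19 d=49/152
  seg 2: a=2 b=-31/38 c=75/76 d=-25/152
S(7/2) = 5297/1216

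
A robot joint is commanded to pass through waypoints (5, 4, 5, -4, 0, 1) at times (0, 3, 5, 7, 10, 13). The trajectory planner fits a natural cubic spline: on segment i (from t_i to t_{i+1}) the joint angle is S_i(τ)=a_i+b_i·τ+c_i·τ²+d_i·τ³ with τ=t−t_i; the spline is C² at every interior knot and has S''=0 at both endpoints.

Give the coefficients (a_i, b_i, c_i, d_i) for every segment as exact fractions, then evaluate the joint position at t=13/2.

Δ: Δ0=-1/3, Δ1=1/2, Δ2=-9/2, Δ3=4/3, Δ4=1/3
row 1: diag=10, rhs=5; c'=1/5, d'=1/2
row 2: denom=8−2·1/5=38/5; d'=(-30−2·1/2)/(38/5)=-155/38
row 3: denom=10−2·5/19=180/19; d'=(35−2·-155/38)/(180/19)=41/9
row 4: denom=12−3·19/60=221/20; d'=(-6−3·41/9)/(221/20)=-1180/663
back: M4=-1180/663
back: M3=41/9−19/60·-1180/663=3394/663
back: M2=-155/38−5/19·3394/663=-7195/1326
back: M1=1/2−1/5·-7195/1326=1051/663
M: M0=0, M1=1051/663, M2=-7195/1326, M3=3394/663, M4=-1180/663, M5=0
seg 0: a=5, c=M0/2=0, d=(M1−M0)/(6·3)=1051/11934, b=Δ0−h0·(2M0+M1)/6=-1493/1326
seg 1: a=4, c=M1/2=1051/1326, d=(M2−M1)/(6·2)=-1033/1768, b=Δ1−h1·(2M1+M2)/6=830/663
seg 2: a=5, c=M2/2=-7195/2652, d=(M3−M2)/(6·2)=4661/5304, b=Δ2−h2·(2M2+M3)/6=-3433/1326
seg 3: a=-4, c=M3/2=1697/663, d=(M4−M3)/(6·3)=-2287/5967, b=Δ3−h3·(2M3+M4)/6=-640/221
seg 4: a=0, c=M4/2=-590/663, d=(M5−M4)/(6·3)=590/5967, b=Δ4−h4·(2M4+M5)/6=467/221
t_q=13/2 → seg 2, τ=3/2; S=5+-3433/1326·τ+-7195/2652·τ²+4661/5304·τ³=-28599/14144

  seg 0: a=5 b=-1493/1326 c=0 d=1051/11934
  seg 1: a=4 b=830/663 c=1051/1326 d=-1033/1768
  seg 2: a=5 b=-3433/1326 c=-7195/2652 d=4661/5304
  seg 3: a=-4 b=-640/221 c=1697/663 d=-2287/5967
  seg 4: a=0 b=467/221 c=-590/663 d=590/5967
S(13/2) = -28599/14144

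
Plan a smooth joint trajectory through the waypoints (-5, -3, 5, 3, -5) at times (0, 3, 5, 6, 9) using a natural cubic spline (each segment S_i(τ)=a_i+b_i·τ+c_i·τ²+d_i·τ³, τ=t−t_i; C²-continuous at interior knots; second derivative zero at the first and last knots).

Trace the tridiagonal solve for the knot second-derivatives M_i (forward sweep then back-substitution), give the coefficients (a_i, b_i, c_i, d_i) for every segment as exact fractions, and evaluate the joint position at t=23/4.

  seg 0: a=-5 b=-77/73 c=0 d=377/1971
  seg 1: a=-3 b=300/73 c=377/219 d=-389/438
  seg 2: a=5 b=74/219 c=-790/219 d=278/219
  seg 3: a=3 b=-224/73 c=44/219 d=-44/1971
S(23/4) = 8783/2336

Δ: Δ0=2/3, Δ1=4, Δ2=-2, Δ3=-8/3
row 1: diag=10, rhs=20; c'=1/5, d'=2
row 2: denom=6−2·1/5=28/5; d'=(-36−2·2)/(28/5)=-50/7
row 3: denom=8−1·5/28=219/28; d'=(-4−1·-50/7)/(219/28)=88/219
back: M3=88/219
back: M2=-50/7−5/28·88/219=-1580/219
back: M1=2−1/5·-1580/219=754/219
M: M0=0, M1=754/219, M2=-1580/219, M3=88/219, M4=0
seg 0: a=-5, c=M0/2=0, d=(M1−M0)/(6·3)=377/1971, b=Δ0−h0·(2M0+M1)/6=-77/73
seg 1: a=-3, c=M1/2=377/219, d=(M2−M1)/(6·2)=-389/438, b=Δ1−h1·(2M1+M2)/6=300/73
seg 2: a=5, c=M2/2=-790/219, d=(M3−M2)/(6·1)=278/219, b=Δ2−h2·(2M2+M3)/6=74/219
seg 3: a=3, c=M3/2=44/219, d=(M4−M3)/(6·3)=-44/1971, b=Δ3−h3·(2M3+M4)/6=-224/73
t_q=23/4 → seg 2, τ=3/4; S=5+74/219·τ+-790/219·τ²+278/219·τ³=8783/2336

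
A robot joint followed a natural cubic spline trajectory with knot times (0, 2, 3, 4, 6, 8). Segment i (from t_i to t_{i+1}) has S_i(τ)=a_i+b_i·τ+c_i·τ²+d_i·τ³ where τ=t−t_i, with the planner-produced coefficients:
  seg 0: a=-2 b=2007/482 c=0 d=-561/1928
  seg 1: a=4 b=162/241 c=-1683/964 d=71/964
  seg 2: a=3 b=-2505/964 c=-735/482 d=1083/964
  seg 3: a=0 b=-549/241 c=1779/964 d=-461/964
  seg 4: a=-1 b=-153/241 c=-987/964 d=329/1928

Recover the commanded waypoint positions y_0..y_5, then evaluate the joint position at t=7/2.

y_0=-2 y_1=4 y_2=3 y_3=0 y_4=-1 y_5=-5
S(7/2) = 11259/7712

y_0 = S_0(0) = a_0 = -2
y_1 = S_1(0) = a_1 = 4
y_2 = S_2(0) = a_2 = 3
y_3 = S_3(0) = a_3 = 0
y_4 = S_4(0) = a_4 = -1
y_5 = S_4(2) = -5
t_q=7/2 is in segment 2 (τ=1/2); S_2(τ)=11259/7712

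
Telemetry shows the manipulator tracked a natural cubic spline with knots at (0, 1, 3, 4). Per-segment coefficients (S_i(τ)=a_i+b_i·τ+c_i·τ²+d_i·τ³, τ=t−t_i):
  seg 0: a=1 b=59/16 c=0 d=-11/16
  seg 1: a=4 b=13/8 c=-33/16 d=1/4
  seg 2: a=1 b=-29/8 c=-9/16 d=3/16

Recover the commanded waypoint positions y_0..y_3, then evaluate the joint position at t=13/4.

y_0=1 y_1=4 y_2=1 y_3=-3
S(13/4) = 63/1024

y_0 = S_0(0) = a_0 = 1
y_1 = S_1(0) = a_1 = 4
y_2 = S_2(0) = a_2 = 1
y_3 = S_2(1) = -3
t_q=13/4 is in segment 2 (τ=1/4); S_2(τ)=63/1024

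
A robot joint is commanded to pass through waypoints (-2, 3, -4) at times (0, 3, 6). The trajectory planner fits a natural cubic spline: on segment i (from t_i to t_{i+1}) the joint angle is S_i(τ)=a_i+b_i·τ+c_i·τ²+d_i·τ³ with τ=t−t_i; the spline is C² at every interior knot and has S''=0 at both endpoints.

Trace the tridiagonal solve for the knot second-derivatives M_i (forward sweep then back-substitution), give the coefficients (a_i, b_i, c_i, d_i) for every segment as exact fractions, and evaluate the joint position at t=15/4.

  seg 0: a=-2 b=8/3 c=0 d=-1/9
  seg 1: a=3 b=-1/3 c=-1 d=1/9
S(15/4) = 143/64

Δ: Δ0=5/3, Δ1=-7/3
row 1: diag=12, rhs=-24; c'=1/4, d'=-2
back: M1=-2
M: M0=0, M1=-2, M2=0
seg 0: a=-2, c=M0/2=0, d=(M1−M0)/(6·3)=-1/9, b=Δ0−h0·(2M0+M1)/6=8/3
seg 1: a=3, c=M1/2=-1, d=(M2−M1)/(6·3)=1/9, b=Δ1−h1·(2M1+M2)/6=-1/3
t_q=15/4 → seg 1, τ=3/4; S=3+-1/3·τ+-1·τ²+1/9·τ³=143/64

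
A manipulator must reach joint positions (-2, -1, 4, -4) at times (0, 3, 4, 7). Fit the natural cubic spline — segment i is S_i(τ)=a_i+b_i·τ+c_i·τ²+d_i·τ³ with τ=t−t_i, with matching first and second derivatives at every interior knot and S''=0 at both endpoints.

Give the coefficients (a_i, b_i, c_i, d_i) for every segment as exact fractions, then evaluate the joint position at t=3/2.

Δ: Δ0=1/3, Δ1=5, Δ2=-8/3
row 1: diag=8, rhs=28; c'=1/8, d'=7/2
row 2: denom=8−1·1/8=63/8; d'=(-46−1·7/2)/(63/8)=-44/7
back: M2=-44/7
back: M1=7/2−1/8·-44/7=30/7
M: M0=0, M1=30/7, M2=-44/7, M3=0
seg 0: a=-2, c=M0/2=0, d=(M1−M0)/(6·3)=5/21, b=Δ0−h0·(2M0+M1)/6=-38/21
seg 1: a=-1, c=M1/2=15/7, d=(M2−M1)/(6·1)=-37/21, b=Δ1−h1·(2M1+M2)/6=97/21
seg 2: a=4, c=M2/2=-22/7, d=(M3−M2)/(6·3)=22/63, b=Δ2−h2·(2M2+M3)/6=76/21
t_q=3/2 → seg 0, τ=3/2; S=-2+-38/21·τ+0·τ²+5/21·τ³=-219/56

  seg 0: a=-2 b=-38/21 c=0 d=5/21
  seg 1: a=-1 b=97/21 c=15/7 d=-37/21
  seg 2: a=4 b=76/21 c=-22/7 d=22/63
S(3/2) = -219/56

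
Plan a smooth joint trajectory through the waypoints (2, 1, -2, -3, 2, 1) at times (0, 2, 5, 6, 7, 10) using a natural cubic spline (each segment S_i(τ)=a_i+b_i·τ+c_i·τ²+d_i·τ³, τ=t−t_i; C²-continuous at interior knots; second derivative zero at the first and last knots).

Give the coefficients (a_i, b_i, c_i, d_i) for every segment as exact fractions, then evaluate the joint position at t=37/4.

  seg 0: a=2 b=-2281/4242 c=0 d=20/2121
  seg 1: a=1 b=-1801/4242 c=40/707 d=-3161/38178
  seg 2: a=-2 b=-4922/2121 c=-2921/4242 d=2841/1414
  seg 3: a=-3 b=9883/4242 c=11324/2121 d=-11321/4242
  seg 4: a=2 b=3536/707 c=-11315/4242 d=11315/38178
S(37/4) = 282845/90496

Δ: Δ0=-1/2, Δ1=-1, Δ2=-1, Δ3=5, Δ4=-1/3
row 1: diag=10, rhs=-3; c'=3/10, d'=-3/10
row 2: denom=8−3·3/10=71/10; d'=(0−3·-3/10)/(71/10)=9/71
row 3: denom=4−1·10/71=274/71; d'=(36−1·9/71)/(274/71)=2547/274
row 4: denom=8−1·71/274=2121/274; d'=(-32−1·2547/274)/(2121/274)=-11315/2121
back: M4=-11315/2121
back: M3=2547/274−71/274·-11315/2121=22648/2121
back: M2=9/71−10/71·22648/2121=-2921/2121
back: M1=-3/10−3/10·-2921/2121=80/707
M: M0=0, M1=80/707, M2=-2921/2121, M3=22648/2121, M4=-11315/2121, M5=0
seg 0: a=2, c=M0/2=0, d=(M1−M0)/(6·2)=20/2121, b=Δ0−h0·(2M0+M1)/6=-2281/4242
seg 1: a=1, c=M1/2=40/707, d=(M2−M1)/(6·3)=-3161/38178, b=Δ1−h1·(2M1+M2)/6=-1801/4242
seg 2: a=-2, c=M2/2=-2921/4242, d=(M3−M2)/(6·1)=2841/1414, b=Δ2−h2·(2M2+M3)/6=-4922/2121
seg 3: a=-3, c=M3/2=11324/2121, d=(M4−M3)/(6·1)=-11321/4242, b=Δ3−h3·(2M3+M4)/6=9883/4242
seg 4: a=2, c=M4/2=-11315/4242, d=(M5−M4)/(6·3)=11315/38178, b=Δ4−h4·(2M4+M5)/6=3536/707
t_q=37/4 → seg 4, τ=9/4; S=2+3536/707·τ+-11315/4242·τ²+11315/38178·τ³=282845/90496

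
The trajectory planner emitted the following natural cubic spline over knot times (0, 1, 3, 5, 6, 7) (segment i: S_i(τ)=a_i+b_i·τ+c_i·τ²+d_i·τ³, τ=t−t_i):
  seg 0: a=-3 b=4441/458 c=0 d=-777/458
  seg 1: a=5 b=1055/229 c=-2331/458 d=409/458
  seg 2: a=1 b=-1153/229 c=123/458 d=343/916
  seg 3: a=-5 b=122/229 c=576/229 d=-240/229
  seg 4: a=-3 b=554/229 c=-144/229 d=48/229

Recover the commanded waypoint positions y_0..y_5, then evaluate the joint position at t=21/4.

y_0 = S_0(0) = a_0 = -3
y_1 = S_1(0) = a_1 = 5
y_2 = S_2(0) = a_2 = 1
y_3 = S_3(0) = a_3 = -5
y_4 = S_4(0) = a_4 = -3
y_5 = S_4(1) = -1
t_q=21/4 is in segment 3 (τ=1/4); S_3(τ)=-4329/916

y_0=-3 y_1=5 y_2=1 y_3=-5 y_4=-3 y_5=-1
S(21/4) = -4329/916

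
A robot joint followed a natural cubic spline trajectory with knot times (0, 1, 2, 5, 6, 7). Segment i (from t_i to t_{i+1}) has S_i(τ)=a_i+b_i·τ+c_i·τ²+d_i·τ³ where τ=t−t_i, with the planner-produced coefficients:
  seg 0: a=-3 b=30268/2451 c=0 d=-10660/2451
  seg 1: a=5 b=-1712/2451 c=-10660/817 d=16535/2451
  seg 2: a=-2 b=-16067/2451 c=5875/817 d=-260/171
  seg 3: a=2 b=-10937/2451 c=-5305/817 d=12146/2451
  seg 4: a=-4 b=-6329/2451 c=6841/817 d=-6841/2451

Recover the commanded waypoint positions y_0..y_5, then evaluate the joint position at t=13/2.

y_0 = S_0(0) = a_0 = -3
y_1 = S_1(0) = a_1 = 5
y_2 = S_2(0) = a_2 = -2
y_3 = S_3(0) = a_3 = 2
y_4 = S_4(0) = a_4 = -4
y_5 = S_4(1) = -1
t_q=13/2 is in segment 4 (τ=1/2); S_4(τ)=-23181/6536

y_0=-3 y_1=5 y_2=-2 y_3=2 y_4=-4 y_5=-1
S(13/2) = -23181/6536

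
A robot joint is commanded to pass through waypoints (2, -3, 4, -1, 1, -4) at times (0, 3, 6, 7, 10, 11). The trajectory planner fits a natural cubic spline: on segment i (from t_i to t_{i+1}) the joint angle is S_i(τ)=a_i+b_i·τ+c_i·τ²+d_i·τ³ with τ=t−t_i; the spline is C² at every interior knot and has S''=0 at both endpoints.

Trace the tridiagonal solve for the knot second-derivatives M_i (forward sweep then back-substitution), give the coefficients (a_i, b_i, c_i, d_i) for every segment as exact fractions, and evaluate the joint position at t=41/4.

  seg 0: a=2 b=-1910/521 c=0 d=3125/14067
  seg 1: a=-3 b=1215/521 c=3125/1563 d=-9373/14067
  seg 2: a=4 b=-1908/521 c=-6248/1563 d=4157/1563
  seg 3: a=-1 b=-5749/1563 c=6223/1563 d=-11878/14067
  seg 4: a=1 b=-4045/1563 c=-1885/521 d=1885/1563
S(41/4) = 4859/33344

Δ: Δ0=-5/3, Δ1=7/3, Δ2=-5, Δ3=2/3, Δ4=-5
row 1: diag=12, rhs=24; c'=1/4, d'=2
row 2: denom=8−3·1/4=29/4; d'=(-44−3·2)/(29/4)=-200/29
row 3: denom=8−1·4/29=228/29; d'=(34−1·-200/29)/(228/29)=593/114
row 4: denom=8−3·29/76=521/76; d'=(-34−3·593/114)/(521/76)=-3770/521
back: M4=-3770/521
back: M3=593/114−29/76·-3770/521=12446/1563
back: M2=-200/29−4/29·12446/1563=-12496/1563
back: M1=2−1/4·-12496/1563=6250/1563
M: M0=0, M1=6250/1563, M2=-12496/1563, M3=12446/1563, M4=-3770/521, M5=0
seg 0: a=2, c=M0/2=0, d=(M1−M0)/(6·3)=3125/14067, b=Δ0−h0·(2M0+M1)/6=-1910/521
seg 1: a=-3, c=M1/2=3125/1563, d=(M2−M1)/(6·3)=-9373/14067, b=Δ1−h1·(2M1+M2)/6=1215/521
seg 2: a=4, c=M2/2=-6248/1563, d=(M3−M2)/(6·1)=4157/1563, b=Δ2−h2·(2M2+M3)/6=-1908/521
seg 3: a=-1, c=M3/2=6223/1563, d=(M4−M3)/(6·3)=-11878/14067, b=Δ3−h3·(2M3+M4)/6=-5749/1563
seg 4: a=1, c=M4/2=-1885/521, d=(M5−M4)/(6·1)=1885/1563, b=Δ4−h4·(2M4+M5)/6=-4045/1563
t_q=41/4 → seg 4, τ=1/4; S=1+-4045/1563·τ+-1885/521·τ²+1885/1563·τ³=4859/33344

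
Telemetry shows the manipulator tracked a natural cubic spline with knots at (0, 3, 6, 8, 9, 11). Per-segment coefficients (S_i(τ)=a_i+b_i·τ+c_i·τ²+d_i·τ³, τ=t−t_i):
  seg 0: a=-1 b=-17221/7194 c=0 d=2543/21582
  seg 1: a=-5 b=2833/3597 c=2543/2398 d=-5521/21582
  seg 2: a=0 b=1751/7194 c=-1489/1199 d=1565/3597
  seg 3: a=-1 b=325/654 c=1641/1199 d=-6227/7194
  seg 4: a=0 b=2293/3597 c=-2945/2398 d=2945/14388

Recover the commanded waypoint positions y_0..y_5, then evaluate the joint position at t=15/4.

y_0 = S_0(0) = a_0 = -1
y_1 = S_1(0) = a_1 = -5
y_2 = S_2(0) = a_2 = 0
y_3 = S_3(0) = a_3 = -1
y_4 = S_4(0) = a_4 = 0
y_5 = S_4(2) = -2
t_q=15/4 is in segment 1 (τ=3/4); S_1(τ)=-601719/153472

y_0=-1 y_1=-5 y_2=0 y_3=-1 y_4=0 y_5=-2
S(15/4) = -601719/153472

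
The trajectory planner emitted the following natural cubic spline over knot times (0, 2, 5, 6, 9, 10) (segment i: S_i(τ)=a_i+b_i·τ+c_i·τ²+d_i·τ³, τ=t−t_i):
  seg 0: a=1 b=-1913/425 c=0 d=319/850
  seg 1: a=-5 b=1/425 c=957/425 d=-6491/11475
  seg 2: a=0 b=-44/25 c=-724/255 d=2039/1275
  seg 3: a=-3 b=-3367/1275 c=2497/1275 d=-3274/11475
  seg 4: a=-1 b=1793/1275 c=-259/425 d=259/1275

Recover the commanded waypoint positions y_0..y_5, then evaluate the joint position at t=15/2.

y_0 = S_0(0) = a_0 = 1
y_1 = S_1(0) = a_1 = -5
y_2 = S_2(0) = a_2 = 0
y_3 = S_3(0) = a_3 = -3
y_4 = S_4(0) = a_4 = -1
y_5 = S_4(1) = 0
t_q=15/2 is in segment 3 (τ=3/2); S_3(τ)=-299/85

y_0=1 y_1=-5 y_2=0 y_3=-3 y_4=-1 y_5=0
S(15/2) = -299/85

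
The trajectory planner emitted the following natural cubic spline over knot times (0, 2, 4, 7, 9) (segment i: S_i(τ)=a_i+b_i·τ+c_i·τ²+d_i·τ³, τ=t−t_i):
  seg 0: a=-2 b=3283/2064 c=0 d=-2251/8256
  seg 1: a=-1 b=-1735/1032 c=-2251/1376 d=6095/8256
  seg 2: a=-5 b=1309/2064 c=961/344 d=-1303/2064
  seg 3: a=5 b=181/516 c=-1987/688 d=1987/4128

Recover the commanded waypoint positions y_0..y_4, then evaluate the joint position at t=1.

y_0=-2 y_1=-1 y_2=-5 y_3=5 y_4=-2
S(1) = -1877/2752

y_0 = S_0(0) = a_0 = -2
y_1 = S_1(0) = a_1 = -1
y_2 = S_2(0) = a_2 = -5
y_3 = S_3(0) = a_3 = 5
y_4 = S_3(2) = -2
t_q=1 is in segment 0 (τ=1); S_0(τ)=-1877/2752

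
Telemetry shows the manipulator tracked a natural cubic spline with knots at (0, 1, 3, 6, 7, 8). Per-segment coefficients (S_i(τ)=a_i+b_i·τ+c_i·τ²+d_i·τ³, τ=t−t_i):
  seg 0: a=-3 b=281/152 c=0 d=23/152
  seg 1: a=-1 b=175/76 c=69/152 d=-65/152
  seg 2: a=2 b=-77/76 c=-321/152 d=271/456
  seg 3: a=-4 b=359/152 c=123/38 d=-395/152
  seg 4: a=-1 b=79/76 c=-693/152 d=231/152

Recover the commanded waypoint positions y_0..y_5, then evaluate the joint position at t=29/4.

y_0=-3 y_1=-1 y_2=2 y_3=-4 y_4=-1 y_5=-3
S(29/4) = -9741/9728

y_0 = S_0(0) = a_0 = -3
y_1 = S_1(0) = a_1 = -1
y_2 = S_2(0) = a_2 = 2
y_3 = S_3(0) = a_3 = -4
y_4 = S_4(0) = a_4 = -1
y_5 = S_4(1) = -3
t_q=29/4 is in segment 4 (τ=1/4); S_4(τ)=-9741/9728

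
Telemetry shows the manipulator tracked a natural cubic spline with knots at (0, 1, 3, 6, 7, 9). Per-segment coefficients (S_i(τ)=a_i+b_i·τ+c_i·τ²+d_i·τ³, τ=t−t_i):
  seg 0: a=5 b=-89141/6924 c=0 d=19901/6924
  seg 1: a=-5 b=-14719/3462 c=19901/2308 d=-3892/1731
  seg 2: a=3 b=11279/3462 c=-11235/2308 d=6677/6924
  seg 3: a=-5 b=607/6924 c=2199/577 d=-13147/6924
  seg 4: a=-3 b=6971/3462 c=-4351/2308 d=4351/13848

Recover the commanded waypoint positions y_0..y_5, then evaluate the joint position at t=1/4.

y_0=5 y_1=-5 y_2=3 y_3=-5 y_4=-3 y_5=-4
S(1/4) = 269775/147712

y_0 = S_0(0) = a_0 = 5
y_1 = S_1(0) = a_1 = -5
y_2 = S_2(0) = a_2 = 3
y_3 = S_3(0) = a_3 = -5
y_4 = S_4(0) = a_4 = -3
y_5 = S_4(2) = -4
t_q=1/4 is in segment 0 (τ=1/4); S_0(τ)=269775/147712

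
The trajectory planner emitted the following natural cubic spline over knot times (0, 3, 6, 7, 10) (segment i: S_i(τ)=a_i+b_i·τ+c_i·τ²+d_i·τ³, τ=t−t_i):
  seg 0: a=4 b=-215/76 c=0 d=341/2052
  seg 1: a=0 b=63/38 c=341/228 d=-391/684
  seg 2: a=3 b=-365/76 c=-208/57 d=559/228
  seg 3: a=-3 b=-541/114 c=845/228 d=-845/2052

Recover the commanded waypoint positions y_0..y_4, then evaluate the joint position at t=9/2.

y_0=4 y_1=0 y_2=3 y_3=-3 y_4=5
S(9/2) = 2385/608

y_0 = S_0(0) = a_0 = 4
y_1 = S_1(0) = a_1 = 0
y_2 = S_2(0) = a_2 = 3
y_3 = S_3(0) = a_3 = -3
y_4 = S_3(3) = 5
t_q=9/2 is in segment 1 (τ=3/2); S_1(τ)=2385/608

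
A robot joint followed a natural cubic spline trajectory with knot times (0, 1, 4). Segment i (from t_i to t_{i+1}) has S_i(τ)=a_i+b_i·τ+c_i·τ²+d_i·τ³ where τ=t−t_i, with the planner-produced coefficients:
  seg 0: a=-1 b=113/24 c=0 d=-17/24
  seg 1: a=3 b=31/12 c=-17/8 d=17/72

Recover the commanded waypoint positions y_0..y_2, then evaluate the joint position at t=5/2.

y_0 = S_0(0) = a_0 = -1
y_1 = S_1(0) = a_1 = 3
y_2 = S_1(3) = -2
t_q=5/2 is in segment 1 (τ=3/2); S_1(τ)=185/64

y_0=-1 y_1=3 y_2=-2
S(5/2) = 185/64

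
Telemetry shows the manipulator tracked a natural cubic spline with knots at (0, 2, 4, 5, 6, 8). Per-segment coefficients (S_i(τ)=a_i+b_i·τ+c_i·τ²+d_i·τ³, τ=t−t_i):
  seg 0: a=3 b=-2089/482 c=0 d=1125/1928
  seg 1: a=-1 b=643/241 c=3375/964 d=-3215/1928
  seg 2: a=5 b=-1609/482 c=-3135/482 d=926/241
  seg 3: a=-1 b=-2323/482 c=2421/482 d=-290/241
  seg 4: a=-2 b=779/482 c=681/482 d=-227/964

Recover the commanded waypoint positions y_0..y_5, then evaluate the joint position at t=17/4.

y_0 = S_0(0) = a_0 = 3
y_1 = S_1(0) = a_1 = -1
y_2 = S_2(0) = a_2 = 5
y_3 = S_3(0) = a_3 = -1
y_4 = S_4(0) = a_4 = -2
y_5 = S_4(2) = 5
t_q=17/4 is in segment 2 (τ=1/4); S_2(τ)=7363/1928

y_0=3 y_1=-1 y_2=5 y_3=-1 y_4=-2 y_5=5
S(17/4) = 7363/1928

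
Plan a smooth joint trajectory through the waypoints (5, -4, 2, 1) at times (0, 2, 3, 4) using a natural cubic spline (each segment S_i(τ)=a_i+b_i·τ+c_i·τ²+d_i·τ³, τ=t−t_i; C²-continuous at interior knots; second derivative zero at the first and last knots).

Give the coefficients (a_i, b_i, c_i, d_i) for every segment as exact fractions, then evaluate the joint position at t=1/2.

Δ: Δ0=-9/2, Δ1=6, Δ2=-1
row 1: diag=6, rhs=63; c'=1/6, d'=21/2
row 2: denom=4−1·1/6=23/6; d'=(-42−1·21/2)/(23/6)=-315/23
back: M2=-315/23
back: M1=21/2−1/6·-315/23=294/23
M: M0=0, M1=294/23, M2=-315/23, M3=0
seg 0: a=5, c=M0/2=0, d=(M1−M0)/(6·2)=49/46, b=Δ0−h0·(2M0+M1)/6=-403/46
seg 1: a=-4, c=M1/2=147/23, d=(M2−M1)/(6·1)=-203/46, b=Δ1−h1·(2M1+M2)/6=185/46
seg 2: a=2, c=M2/2=-315/46, d=(M3−M2)/(6·1)=105/46, b=Δ2−h2·(2M2+M3)/6=82/23
t_q=1/2 → seg 0, τ=1/2; S=5+-403/46·τ+0·τ²+49/46·τ³=277/368

  seg 0: a=5 b=-403/46 c=0 d=49/46
  seg 1: a=-4 b=185/46 c=147/23 d=-203/46
  seg 2: a=2 b=82/23 c=-315/46 d=105/46
S(1/2) = 277/368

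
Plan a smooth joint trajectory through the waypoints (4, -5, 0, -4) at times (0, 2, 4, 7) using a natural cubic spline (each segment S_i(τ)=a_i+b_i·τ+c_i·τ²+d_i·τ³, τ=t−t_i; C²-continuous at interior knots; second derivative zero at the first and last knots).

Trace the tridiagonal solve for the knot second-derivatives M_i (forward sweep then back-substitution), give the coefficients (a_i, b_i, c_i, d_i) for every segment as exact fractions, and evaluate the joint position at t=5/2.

Δ: Δ0=-9/2, Δ1=5/2, Δ2=-4/3
row 1: diag=8, rhs=42; c'=1/4, d'=21/4
row 2: denom=10−2·1/4=19/2; d'=(-23−2·21/4)/(19/2)=-67/19
back: M2=-67/19
back: M1=21/4−1/4·-67/19=233/38
M: M0=0, M1=233/38, M2=-67/19, M3=0
seg 0: a=4, c=M0/2=0, d=(M1−M0)/(6·2)=233/456, b=Δ0−h0·(2M0+M1)/6=-373/57
seg 1: a=-5, c=M1/2=233/76, d=(M2−M1)/(6·2)=-367/456, b=Δ1−h1·(2M1+M2)/6=-47/114
seg 2: a=0, c=M2/2=-67/38, d=(M3−M2)/(6·3)=67/342, b=Δ2−h2·(2M2+M3)/6=125/57
t_q=5/2 → seg 1, τ=1/2; S=-5+-47/114·τ+233/76·τ²+-367/456·τ³=-5521/1216

  seg 0: a=4 b=-373/57 c=0 d=233/456
  seg 1: a=-5 b=-47/114 c=233/76 d=-367/456
  seg 2: a=0 b=125/57 c=-67/38 d=67/342
S(5/2) = -5521/1216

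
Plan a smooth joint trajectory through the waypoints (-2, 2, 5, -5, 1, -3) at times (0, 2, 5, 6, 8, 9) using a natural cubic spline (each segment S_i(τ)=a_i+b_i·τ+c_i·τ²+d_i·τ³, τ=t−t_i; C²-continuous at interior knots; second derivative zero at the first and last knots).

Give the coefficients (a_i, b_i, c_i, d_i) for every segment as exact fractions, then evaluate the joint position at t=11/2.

  seg 0: a=-2 b=565/553 c=0 d=541/2212
  seg 1: a=2 b=2188/553 c=1623/1106 d=-2713/3318
  seg 2: a=5 b=-10303/1106 c=-3258/553 d=5759/1106
  seg 3: a=-5 b=-3029/553 c=10761/1106 d=-6073/2212
  seg 4: a=1 b=274/553 c=-3729/553 d=1243/553
S(11/2) = -4245/8848

Δ: Δ0=2, Δ1=1, Δ2=-10, Δ3=3, Δ4=-4
row 1: diag=10, rhs=-6; c'=3/10, d'=-3/5
row 2: denom=8−3·3/10=71/10; d'=(-66−3·-3/5)/(71/10)=-642/71
row 3: denom=6−1·10/71=416/71; d'=(78−1·-642/71)/(416/71)=1545/104
row 4: denom=6−2·71/208=553/104; d'=(-42−2·1545/104)/(553/104)=-7458/553
back: M4=-7458/553
back: M3=1545/104−71/208·-7458/553=10761/553
back: M2=-642/71−10/71·10761/553=-6516/553
back: M1=-3/5−3/10·-6516/553=1623/553
M: M0=0, M1=1623/553, M2=-6516/553, M3=10761/553, M4=-7458/553, M5=0
seg 0: a=-2, c=M0/2=0, d=(M1−M0)/(6·2)=541/2212, b=Δ0−h0·(2M0+M1)/6=565/553
seg 1: a=2, c=M1/2=1623/1106, d=(M2−M1)/(6·3)=-2713/3318, b=Δ1−h1·(2M1+M2)/6=2188/553
seg 2: a=5, c=M2/2=-3258/553, d=(M3−M2)/(6·1)=5759/1106, b=Δ2−h2·(2M2+M3)/6=-10303/1106
seg 3: a=-5, c=M3/2=10761/1106, d=(M4−M3)/(6·2)=-6073/2212, b=Δ3−h3·(2M3+M4)/6=-3029/553
seg 4: a=1, c=M4/2=-3729/553, d=(M5−M4)/(6·1)=1243/553, b=Δ4−h4·(2M4+M5)/6=274/553
t_q=11/2 → seg 2, τ=1/2; S=5+-10303/1106·τ+-3258/553·τ²+5759/1106·τ³=-4245/8848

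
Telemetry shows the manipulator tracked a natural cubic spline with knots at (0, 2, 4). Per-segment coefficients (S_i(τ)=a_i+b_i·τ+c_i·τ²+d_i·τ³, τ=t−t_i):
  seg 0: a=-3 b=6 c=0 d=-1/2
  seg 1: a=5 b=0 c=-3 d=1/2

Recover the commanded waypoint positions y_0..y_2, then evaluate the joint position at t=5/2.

y_0 = S_0(0) = a_0 = -3
y_1 = S_1(0) = a_1 = 5
y_2 = S_1(2) = -3
t_q=5/2 is in segment 1 (τ=1/2); S_1(τ)=69/16

y_0=-3 y_1=5 y_2=-3
S(5/2) = 69/16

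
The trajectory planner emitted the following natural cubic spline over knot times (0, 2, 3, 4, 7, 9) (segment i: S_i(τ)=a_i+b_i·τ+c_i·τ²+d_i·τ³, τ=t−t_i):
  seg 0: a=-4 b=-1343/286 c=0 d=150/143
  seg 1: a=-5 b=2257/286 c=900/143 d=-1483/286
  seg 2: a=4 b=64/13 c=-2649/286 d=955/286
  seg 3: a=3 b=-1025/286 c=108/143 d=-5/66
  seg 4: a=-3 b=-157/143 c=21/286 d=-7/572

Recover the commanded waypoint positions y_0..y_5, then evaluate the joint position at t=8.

y_0=-4 y_1=-5 y_2=4 y_3=3 y_4=-3 y_5=-5
S(8) = -2309/572

y_0 = S_0(0) = a_0 = -4
y_1 = S_1(0) = a_1 = -5
y_2 = S_2(0) = a_2 = 4
y_3 = S_3(0) = a_3 = 3
y_4 = S_4(0) = a_4 = -3
y_5 = S_4(2) = -5
t_q=8 is in segment 4 (τ=1); S_4(τ)=-2309/572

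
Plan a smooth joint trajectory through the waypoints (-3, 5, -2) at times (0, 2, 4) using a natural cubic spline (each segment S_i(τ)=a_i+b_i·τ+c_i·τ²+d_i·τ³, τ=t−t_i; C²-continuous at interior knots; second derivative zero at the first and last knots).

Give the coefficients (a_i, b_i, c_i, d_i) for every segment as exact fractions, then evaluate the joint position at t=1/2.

  seg 0: a=-3 b=47/8 c=0 d=-15/32
  seg 1: a=5 b=1/4 c=-45/16 d=15/32
S(1/2) = -31/256

Δ: Δ0=4, Δ1=-7/2
row 1: diag=8, rhs=-45; c'=1/4, d'=-45/8
back: M1=-45/8
M: M0=0, M1=-45/8, M2=0
seg 0: a=-3, c=M0/2=0, d=(M1−M0)/(6·2)=-15/32, b=Δ0−h0·(2M0+M1)/6=47/8
seg 1: a=5, c=M1/2=-45/16, d=(M2−M1)/(6·2)=15/32, b=Δ1−h1·(2M1+M2)/6=1/4
t_q=1/2 → seg 0, τ=1/2; S=-3+47/8·τ+0·τ²+-15/32·τ³=-31/256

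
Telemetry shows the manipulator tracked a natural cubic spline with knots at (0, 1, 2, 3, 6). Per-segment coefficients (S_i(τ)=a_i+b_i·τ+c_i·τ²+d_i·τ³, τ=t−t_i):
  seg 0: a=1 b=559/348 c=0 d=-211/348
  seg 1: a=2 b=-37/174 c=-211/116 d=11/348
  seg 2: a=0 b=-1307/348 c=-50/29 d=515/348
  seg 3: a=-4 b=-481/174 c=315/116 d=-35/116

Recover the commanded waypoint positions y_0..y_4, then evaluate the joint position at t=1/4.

y_0=1 y_1=2 y_2=0 y_3=-4 y_4=4
S(1/4) = 10335/7424

y_0 = S_0(0) = a_0 = 1
y_1 = S_1(0) = a_1 = 2
y_2 = S_2(0) = a_2 = 0
y_3 = S_3(0) = a_3 = -4
y_4 = S_3(3) = 4
t_q=1/4 is in segment 0 (τ=1/4); S_0(τ)=10335/7424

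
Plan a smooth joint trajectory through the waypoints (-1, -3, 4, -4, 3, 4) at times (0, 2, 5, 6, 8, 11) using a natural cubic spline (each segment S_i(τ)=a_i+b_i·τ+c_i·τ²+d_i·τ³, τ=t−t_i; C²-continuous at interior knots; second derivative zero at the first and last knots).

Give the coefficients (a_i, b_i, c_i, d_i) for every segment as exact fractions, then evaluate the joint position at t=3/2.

Δ: Δ0=-1, Δ1=7/3, Δ2=-8, Δ3=7/2, Δ4=1/3
row 1: diag=10, rhs=20; c'=3/10, d'=2
row 2: denom=8−3·3/10=71/10; d'=(-62−3·2)/(71/10)=-680/71
row 3: denom=6−1·10/71=416/71; d'=(69−1·-680/71)/(416/71)=5579/416
row 4: denom=10−2·71/208=969/104; d'=(-19−2·5579/416)/(969/104)=-3177/646
back: M4=-3177/646
back: M3=5579/416−71/208·-3177/646=4874/323
back: M2=-680/71−10/71·4874/323=-3780/323
back: M1=2−3/10·-3780/323=1780/323
M: M0=0, M1=1780/323, M2=-3780/323, M3=4874/323, M4=-3177/646, M5=0
seg 0: a=-1, c=M0/2=0, d=(M1−M0)/(6·2)=445/969, b=Δ0−h0·(2M0+M1)/6=-2749/969
seg 1: a=-3, c=M1/2=890/323, d=(M2−M1)/(6·3)=-2780/2907, b=Δ1−h1·(2M1+M2)/6=2591/969
seg 2: a=4, c=M2/2=-1890/323, d=(M3−M2)/(6·1)=4327/969, b=Δ2−h2·(2M2+M3)/6=-377/57
seg 3: a=-4, c=M3/2=2437/323, d=(M4−M3)/(6·2)=-12925/7752, b=Δ3−h3·(2M3+M4)/6=-4768/969
seg 4: a=3, c=M4/2=-3177/1292, d=(M5−M4)/(6·3)=353/1292, b=Δ4−h4·(2M4+M5)/6=10177/1938
t_q=3/2 → seg 0, τ=3/2; S=-1+-2749/969·τ+0·τ²+445/969·τ³=-9575/2584

  seg 0: a=-1 b=-2749/969 c=0 d=445/969
  seg 1: a=-3 b=2591/969 c=890/323 d=-2780/2907
  seg 2: a=4 b=-377/57 c=-1890/323 d=4327/969
  seg 3: a=-4 b=-4768/969 c=2437/323 d=-12925/7752
  seg 4: a=3 b=10177/1938 c=-3177/1292 d=353/1292
S(3/2) = -9575/2584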